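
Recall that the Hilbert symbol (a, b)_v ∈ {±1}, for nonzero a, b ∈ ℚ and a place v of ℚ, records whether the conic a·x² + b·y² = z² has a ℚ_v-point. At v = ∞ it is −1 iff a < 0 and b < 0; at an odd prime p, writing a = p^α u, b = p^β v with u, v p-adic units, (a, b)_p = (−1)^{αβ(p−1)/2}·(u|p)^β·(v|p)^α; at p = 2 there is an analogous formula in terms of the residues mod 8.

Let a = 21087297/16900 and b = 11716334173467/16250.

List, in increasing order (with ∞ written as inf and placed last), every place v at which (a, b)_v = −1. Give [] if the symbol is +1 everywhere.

[3, 7, 11, 23]

Mod squares: a ≡ 5313, b ≡ 2960958. Check v ∈ {∞, 2, 3, 5, 7, 11, 13, 17, 23, 29}.
v=17: a=17^0·(≡2), b=17^1·(≡16) mod 17; (2|17)=+1, (16|17)=+1; (−1)^{0·1·8}·(+1)^1·(+1)^0 = +1.
v=13: a=13^-2·(≡4), b=13^-1·(≡7) mod 13; (4|13)=+1, (7|13)=-1; (−1)^{-2·-1·6}·(+1)^-1·(-1)^-2 = +1.
v=∞: 5313 > 0 and 2960958 > 0  ⇒  (a,b)_∞ = +1.
v=23: a=23^1·(≡2), b=23^2·(≡21) mod 23; (2|23)=+1, (21|23)=-1; (−1)^{1·2·11}·(+1)^2·(-1)^1 = -1.
v=7: a=7^3·(≡6), b=7^5·(≡3) mod 7; (6|7)=-1, (3|7)=-1; (−1)^{3·5·3}·(-1)^5·(-1)^3 = -1.
v=3: a=3^5·(≡1), b=3^5·(≡1) mod 3; (1|3)=+1, (1|3)=+1; (−1)^{5·5·1}·(+1)^5·(+1)^5 = -1.
v=5: a=5^-2·(≡2), b=5^-4·(≡2) mod 5; (2|5)=-1, (2|5)=-1; (−1)^{-2·-4·2}·(-1)^-4·(-1)^-2 = +1.
v=29: a=29^0·(≡20), b=29^1·(≡24) mod 29; (20|29)=+1, (24|29)=+1; (−1)^{0·1·14}·(+1)^1·(+1)^0 = +1.
v=2: v_2(a)=-2, v_2(b)=-1; units ≡ 1, 7 (mod 8); ε·ε+αω+βω = 0·1+-2·0+-1·0 ≡ 0  ⇒  (a,b)_2 = +1.
v=11: a=11^1·(≡6), b=11^1·(≡8) mod 11; (6|11)=-1, (8|11)=-1; (−1)^{1·1·5}·(-1)^1·(-1)^1 = -1.
|Ram(5313, 2960958)| = 4, even; anisotropic at {3, 7, 11, 23}.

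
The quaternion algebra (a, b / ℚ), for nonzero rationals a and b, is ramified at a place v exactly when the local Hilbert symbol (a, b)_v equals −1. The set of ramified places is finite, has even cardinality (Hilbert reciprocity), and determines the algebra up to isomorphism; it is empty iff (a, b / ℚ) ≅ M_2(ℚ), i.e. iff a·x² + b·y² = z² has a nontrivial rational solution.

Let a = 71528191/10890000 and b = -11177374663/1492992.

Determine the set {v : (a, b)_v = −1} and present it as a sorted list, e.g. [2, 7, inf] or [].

(a, b) ≡ (31, -494) mod (ℚ^×)²; places V = {2, 3, 5, 7, 11, 13, 19, 31, ∞}.
(a,b)_11: α=-2, u≡1; β=0, v≡3 (mod 11); (1|11)=+1, (3|11)=+1; sign (−1)^0·+1^0·+1^-2 = +1.
(a,b)_7: α=4, u≡3; β=2, v≡5 (mod 7); (3|7)=-1, (5|7)=-1; sign (−1)^0·-1^2·-1^4 = +1.
(a,b)_19: α=0, u≡13; β=1, v≡12 (mod 19); (13|19)=-1, (12|19)=-1; sign (−1)^0·-1^1·-1^0 = -1.
(a,b)_13: α=0, u≡5; β=1, v≡10 (mod 13); (5|13)=-1, (10|13)=+1; sign (−1)^0·-1^1·+1^0 = -1.
(a,b)_31: α=3, u≡20; β=4, v≡18 (mod 31); (20|31)=+1, (18|31)=+1; sign (−1)^0·+1^4·+1^3 = +1.
(a,b)_∞: sgn(31)=+, sgn(-494)=−, so +1.
(a,b)_3: α=-2, u≡1; β=-6, v≡1 (mod 3); (1|3)=+1, (1|3)=+1; sign (−1)^0·+1^-6·+1^-2 = +1.
(a,b)_5: α=-4, u≡4; β=0, v≡1 (mod 5); (4|5)=+1, (1|5)=+1; sign (−1)^0·+1^0·+1^-4 = +1.
(a,b)_2: α=-4, β=-11; u≡7, v≡1 (mod 8); ε(u)ε(v)=1·0, αω(v)=-4·0, βω(u)=-11·0; sum ≡ 0  ⇒  +1.
(31, -494 / ℚ) ramifies at {13, 19}: a division algebra.

[13, 19]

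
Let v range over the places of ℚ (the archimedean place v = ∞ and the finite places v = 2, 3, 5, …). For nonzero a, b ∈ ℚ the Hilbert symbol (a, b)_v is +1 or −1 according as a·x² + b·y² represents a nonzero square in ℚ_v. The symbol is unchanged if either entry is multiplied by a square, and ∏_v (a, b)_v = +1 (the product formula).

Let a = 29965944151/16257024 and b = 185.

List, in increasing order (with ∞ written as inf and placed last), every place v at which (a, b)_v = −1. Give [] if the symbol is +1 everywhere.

(a, b) ≡ (8671, 185) mod (ℚ^×)²; places V = {2, 3, 5, 7, 11, 13, 23, 29, 37, ∞}.
(a,b)_23: α=1, u≡2; β=0, v≡1 (mod 23); (2|23)=+1, (1|23)=+1; sign (−1)^0·+1^0·+1^1 = +1.
(a,b)_3: α=-4, u≡1; β=0, v≡2 (mod 3); (1|3)=+1, (2|3)=-1; sign (−1)^0·+1^0·-1^-4 = +1.
(a,b)_∞: sgn(8671)=+, sgn(185)=+, so +1.
(a,b)_13: α=5, u≡4; β=0, v≡3 (mod 13); (4|13)=+1, (3|13)=+1; sign (−1)^0·+1^0·+1^5 = +1.
(a,b)_37: α=0, u≡17; β=1, v≡5 (mod 37); (17|37)=-1, (5|37)=-1; sign (−1)^0·-1^1·-1^0 = -1.
(a,b)_7: α=-2, u≡6; β=0, v≡3 (mod 7); (6|7)=-1, (3|7)=-1; sign (−1)^0·-1^0·-1^-2 = +1.
(a,b)_29: α=1, u≡23; β=0, v≡11 (mod 29); (23|29)=+1, (11|29)=-1; sign (−1)^0·+1^0·-1^1 = -1.
(a,b)_5: α=0, u≡4; β=1, v≡2 (mod 5); (4|5)=+1, (2|5)=-1; sign (−1)^0·+1^1·-1^0 = +1.
(a,b)_11: α=2, u≡5; β=0, v≡9 (mod 11); (5|11)=+1, (9|11)=+1; sign (−1)^0·+1^0·+1^2 = +1.
(a,b)_2: α=-12, β=0; u≡7, v≡1 (mod 8); ε(u)ε(v)=1·0, αω(v)=-12·0, βω(u)=0·0; sum ≡ 0  ⇒  +1.
|Ram(8671, 185)| = 2, even; anisotropic at {29, 37}.

[29, 37]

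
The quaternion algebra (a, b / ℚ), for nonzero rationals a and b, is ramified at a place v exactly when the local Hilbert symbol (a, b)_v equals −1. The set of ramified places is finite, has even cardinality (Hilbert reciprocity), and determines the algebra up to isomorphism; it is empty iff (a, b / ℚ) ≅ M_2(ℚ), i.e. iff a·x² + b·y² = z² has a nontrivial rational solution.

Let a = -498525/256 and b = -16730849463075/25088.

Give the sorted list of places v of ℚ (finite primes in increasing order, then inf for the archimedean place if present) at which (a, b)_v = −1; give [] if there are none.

[2, 11, 23, inf]

(a, b) ≡ (-69, -374) mod (ℚ^×)²; places V = {2, 3, 5, 7, 11, 17, 23, ∞}.
(a,b)_17: α=2, u≡9; β=5, v≡11 (mod 17); (9|17)=+1, (11|17)=-1; sign (−1)^0·+1^5·-1^2 = +1.
(a,b)_7: α=0, u≡2; β=-2, v≡1 (mod 7); (2|7)=+1, (1|7)=+1; sign (−1)^0·+1^-2·+1^0 = +1.
(a,b)_∞: sgn(-69)=−, sgn(-374)=−, so -1.
(a,b)_23: α=1, u≡20; β=2, v≡14 (mod 23); (20|23)=-1, (14|23)=-1; sign (−1)^0·-1^2·-1^1 = -1.
(a,b)_11: α=0, u≡2; β=1, v≡7 (mod 11); (2|11)=-1, (7|11)=-1; sign (−1)^0·-1^1·-1^0 = -1.
(a,b)_3: α=1, u≡1; β=4, v≡1 (mod 3); (1|3)=+1, (1|3)=+1; sign (−1)^0·+1^4·+1^1 = +1.
(a,b)_2: α=-8, β=-9; u≡3, v≡5 (mod 8); ε(u)ε(v)=1·0, αω(v)=-8·1, βω(u)=-9·1; sum ≡ 1  ⇒  -1.
(a,b)_5: α=2, u≡4; β=2, v≡4 (mod 5); (4|5)=+1, (4|5)=+1; sign (−1)^0·+1^2·+1^2 = +1.
(-69, -374 / ℚ) ramifies at {2, 11, 23, ∞}: a division algebra.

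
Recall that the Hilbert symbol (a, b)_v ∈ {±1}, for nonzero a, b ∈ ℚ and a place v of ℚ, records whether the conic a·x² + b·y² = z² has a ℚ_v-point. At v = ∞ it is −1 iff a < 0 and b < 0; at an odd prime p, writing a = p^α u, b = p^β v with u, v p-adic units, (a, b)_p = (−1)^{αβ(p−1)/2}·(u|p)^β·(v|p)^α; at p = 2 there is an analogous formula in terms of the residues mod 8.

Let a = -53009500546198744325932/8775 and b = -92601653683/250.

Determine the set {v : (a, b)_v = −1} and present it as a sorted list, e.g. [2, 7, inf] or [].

[2, 3, 5, 11, 13, inf]

Mod squares: a ≡ -7293, b ≡ -1870. Check v ∈ {∞, 2, 3, 5, 7, 11, 13, 17}.
v=17: a=17^11·(≡9), b=17^5·(≡15) mod 17; (9|17)=+1, (15|17)=+1; (−1)^{11·5·8}·(+1)^5·(+1)^11 = +1.
v=3: a=3^-3·(≡2), b=3^0·(≡2) mod 3; (2|3)=-1, (2|3)=-1; (−1)^{-3·0·1}·(-1)^0·(-1)^-3 = -1.
v=5: a=5^-2·(≡3), b=5^-3·(≡1) mod 5; (3|5)=-1, (1|5)=+1; (−1)^{-2·-3·2}·(-1)^-3·(+1)^-2 = -1.
v=2: v_2(a)=2, v_2(b)=-1; units ≡ 3, 1 (mod 8); ε·ε+αω+βω = 1·0+2·0+-1·1 ≡ 1  ⇒  (a,b)_2 = -1.
v=13: a=13^-1·(≡11), b=13^0·(≡11) mod 13; (11|13)=-1, (11|13)=-1; (−1)^{-1·0·6}·(-1)^0·(-1)^-1 = -1.
v=7: a=7^4·(≡4), b=7^2·(≡6) mod 7; (4|7)=+1, (6|7)=-1; (−1)^{4·2·3}·(+1)^2·(-1)^4 = +1.
v=∞: -7293 < 0 and -1870 < 0  ⇒  (a,b)_∞ = -1.
v=11: a=11^5·(≡2), b=11^3·(≡2) mod 11; (2|11)=-1, (2|11)=-1; (−1)^{5·3·5}·(-1)^3·(-1)^5 = -1.
(-7293, -1870 / ℚ) ramifies at {2, 3, 5, 11, 13, ∞}: a division algebra.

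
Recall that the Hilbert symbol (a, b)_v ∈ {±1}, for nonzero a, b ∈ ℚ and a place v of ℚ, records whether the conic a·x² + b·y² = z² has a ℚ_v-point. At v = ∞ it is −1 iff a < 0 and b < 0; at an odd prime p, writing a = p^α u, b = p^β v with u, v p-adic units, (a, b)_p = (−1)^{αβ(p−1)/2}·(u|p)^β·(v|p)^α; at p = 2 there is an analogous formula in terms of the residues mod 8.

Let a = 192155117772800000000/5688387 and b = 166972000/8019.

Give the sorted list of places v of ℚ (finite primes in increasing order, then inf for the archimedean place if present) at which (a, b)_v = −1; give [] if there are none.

[3, 7, 11, 19]

Mod squares: a ≡ 546, b ≡ 27170. Check v ∈ {∞, 2, 3, 5, 7, 11, 13, 17, 19}.
v=5: a=5^8·(≡4), b=5^3·(≡4) mod 5; (4|5)=+1, (4|5)=+1; (−1)^{8·3·2}·(+1)^3·(+1)^8 = +1.
v=19: a=19^2·(≡13), b=19^1·(≡6) mod 19; (13|19)=-1, (6|19)=+1; (−1)^{2·1·9}·(-1)^1·(+1)^2 = -1.
v=17: a=17^-2·(≡13), b=17^0·(≡9) mod 17; (13|17)=+1, (9|17)=+1; (−1)^{-2·0·8}·(+1)^0·(+1)^-2 = +1.
v=2: v_2(a)=19, v_2(b)=5; units ≡ 1, 1 (mod 8); ε·ε+αω+βω = 0·0+19·0+5·0 ≡ 0  ⇒  (a,b)_2 = +1.
v=13: a=13^5·(≡1), b=13^3·(≡12) mod 13; (1|13)=+1, (12|13)=+1; (−1)^{5·3·6}·(+1)^3·(+1)^5 = +1.
v=3: a=3^-9·(≡2), b=3^-6·(≡2) mod 3; (2|3)=-1, (2|3)=-1; (−1)^{-9·-6·1}·(-1)^-6·(-1)^-9 = -1.
v=7: a=7^1·(≡2), b=7^0·(≡5) mod 7; (2|7)=+1, (5|7)=-1; (−1)^{1·0·3}·(+1)^0·(-1)^1 = -1.
v=∞: 546 > 0 and 27170 > 0  ⇒  (a,b)_∞ = +1.
v=11: a=11^0·(≡6), b=11^-1·(≡10) mod 11; (6|11)=-1, (10|11)=-1; (−1)^{0·-1·5}·(-1)^-1·(-1)^0 = -1.
(546, 27170 / ℚ) ramifies at {3, 7, 11, 19}: a division algebra.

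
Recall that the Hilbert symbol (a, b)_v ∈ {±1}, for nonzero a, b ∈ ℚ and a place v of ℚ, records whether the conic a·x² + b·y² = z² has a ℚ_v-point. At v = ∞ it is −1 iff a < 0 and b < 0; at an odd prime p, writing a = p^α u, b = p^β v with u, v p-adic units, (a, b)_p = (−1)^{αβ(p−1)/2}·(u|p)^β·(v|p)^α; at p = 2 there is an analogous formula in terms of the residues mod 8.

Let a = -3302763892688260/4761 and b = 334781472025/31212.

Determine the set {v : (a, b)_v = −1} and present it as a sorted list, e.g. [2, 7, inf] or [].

[2, 3, 5, 11, 13, 19]

Mod squares: a ≡ -385, b ≡ 5187. Check v ∈ {∞, 2, 3, 5, 7, 11, 13, 17, 19, 23}.
v=2: v_2(a)=2, v_2(b)=-2; units ≡ 7, 3 (mod 8); ε·ε+αω+βω = 1·1+2·1+-2·0 ≡ 1  ⇒  (a,b)_2 = -1.
v=13: a=13^2·(≡6), b=13^1·(≡3) mod 13; (6|13)=-1, (3|13)=+1; (−1)^{2·1·6}·(-1)^1·(+1)^2 = -1.
v=7: a=7^5·(≡1), b=7^1·(≡5) mod 7; (1|7)=+1, (5|7)=-1; (−1)^{5·1·3}·(+1)^1·(-1)^5 = +1.
v=17: a=17^0·(≡11), b=17^-2·(≡9) mod 17; (11|17)=-1, (9|17)=+1; (−1)^{0·-2·8}·(-1)^-2·(+1)^0 = +1.
v=3: a=3^-2·(≡2), b=3^-3·(≡1) mod 3; (2|3)=-1, (1|3)=+1; (−1)^{-2·-3·1}·(-1)^-3·(+1)^-2 = -1.
v=19: a=19^2·(≡14), b=19^1·(≡5) mod 19; (14|19)=-1, (5|19)=+1; (−1)^{2·1·9}·(-1)^1·(+1)^2 = -1.
v=5: a=5^1·(≡3), b=5^2·(≡3) mod 5; (3|5)=-1, (3|5)=-1; (−1)^{1·2·2}·(-1)^2·(-1)^1 = -1.
v=11: a=11^5·(≡3), b=11^4·(≡10) mod 11; (3|11)=+1, (10|11)=-1; (−1)^{5·4·5}·(+1)^4·(-1)^5 = -1.
v=23: a=23^-2·(≡8), b=23^2·(≡12) mod 23; (8|23)=+1, (12|23)=+1; (−1)^{-2·2·11}·(+1)^2·(+1)^-2 = +1.
v=∞: -385 < 0 and 5187 > 0  ⇒  (a,b)_∞ = +1.
(-385, 5187 / ℚ) ramifies at {2, 3, 5, 11, 13, 19}: a division algebra.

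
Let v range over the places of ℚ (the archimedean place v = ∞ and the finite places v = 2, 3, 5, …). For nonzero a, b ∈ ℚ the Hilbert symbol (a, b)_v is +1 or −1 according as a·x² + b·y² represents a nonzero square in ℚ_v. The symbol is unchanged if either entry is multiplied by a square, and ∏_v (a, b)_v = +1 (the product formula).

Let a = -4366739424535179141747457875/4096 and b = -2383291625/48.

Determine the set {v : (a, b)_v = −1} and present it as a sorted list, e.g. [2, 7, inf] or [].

Mod squares: a ≡ -139035, b ≡ -2363595. Check v ∈ {∞, 2, 3, 5, 11, 13, 17, 23, 31}.
v=17: a=17^2·(≡2), b=17^1·(≡16) mod 17; (2|17)=+1, (16|17)=+1; (−1)^{2·1·8}·(+1)^1·(+1)^2 = +1.
v=5: a=5^3·(≡2), b=5^3·(≡4) mod 5; (2|5)=-1, (4|5)=+1; (−1)^{3·3·2}·(-1)^3·(+1)^3 = -1.
v=31: a=31^3·(≡20), b=31^1·(≡29) mod 31; (20|31)=+1, (29|31)=-1; (−1)^{3·1·15}·(+1)^1·(-1)^3 = +1.
v=3: a=3^1·(≡2), b=3^-1·(≡1) mod 3; (2|3)=-1, (1|3)=+1; (−1)^{1·-1·1}·(-1)^-1·(+1)^1 = +1.
v=23: a=23^3·(≡13), b=23^1·(≡21) mod 23; (13|23)=+1, (21|23)=-1; (−1)^{3·1·11}·(+1)^1·(-1)^3 = +1.
v=∞: -139035 < 0 and -2363595 < 0  ⇒  (a,b)_∞ = -1.
v=2: v_2(a)=-12, v_2(b)=-4; units ≡ 5, 5 (mod 8); ε·ε+αω+βω = 0·0+-12·1+-4·1 ≡ 0  ⇒  (a,b)_2 = +1.
v=13: a=13^7·(≡9), b=13^1·(≡1) mod 13; (9|13)=+1, (1|13)=+1; (−1)^{7·1·6}·(+1)^1·(+1)^7 = +1.
v=11: a=11^6·(≡9), b=11^2·(≡2) mod 11; (9|11)=+1, (2|11)=-1; (−1)^{6·2·5}·(+1)^2·(-1)^6 = +1.
Ram(-139035, -2363595) = {5, ∞}; no ℚ_5-point on the conic.

[5, inf]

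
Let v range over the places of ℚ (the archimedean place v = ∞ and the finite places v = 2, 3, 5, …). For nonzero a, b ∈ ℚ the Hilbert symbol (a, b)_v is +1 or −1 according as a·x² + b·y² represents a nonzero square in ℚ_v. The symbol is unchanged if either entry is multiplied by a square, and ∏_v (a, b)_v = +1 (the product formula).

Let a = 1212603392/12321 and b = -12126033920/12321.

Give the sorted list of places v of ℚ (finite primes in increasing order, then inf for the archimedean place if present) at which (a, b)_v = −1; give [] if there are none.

(a, b) ≡ (143, -1430) mod (ℚ^×)²; places V = {2, 3, 5, 7, 11, 13, 37, ∞}.
(a,b)_13: α=3, u≡6; β=3, v≡5 (mod 13); (6|13)=-1, (5|13)=-1; sign (−1)^0·-1^3·-1^3 = +1.
(a,b)_37: α=-2, u≡15; β=-2, v≡35 (mod 37); (15|37)=-1, (35|37)=-1; sign (−1)^0·-1^-2·-1^-2 = +1.
(a,b)_∞: sgn(143)=+, sgn(-1430)=−, so +1.
(a,b)_5: α=0, u≡2; β=1, v≡1 (mod 5); (2|5)=-1, (1|5)=+1; sign (−1)^0·-1^1·+1^0 = -1.
(a,b)_3: α=-2, u≡2; β=-2, v≡1 (mod 3); (2|3)=-1, (1|3)=+1; sign (−1)^0·-1^-2·+1^-2 = +1.
(a,b)_11: α=1, u≡7; β=1, v≡7 (mod 11); (7|11)=-1, (7|11)=-1; sign (−1)^1·-1^1·-1^1 = -1.
(a,b)_2: α=10, β=11; u≡7, v≡5 (mod 8); ε(u)ε(v)=1·0, αω(v)=10·1, βω(u)=11·0; sum ≡ 0  ⇒  +1.
(a,b)_7: α=2, u≡6; β=2, v≡3 (mod 7); (6|7)=-1, (3|7)=-1; sign (−1)^0·-1^2·-1^2 = +1.
(143, -1430 / ℚ) ramifies at {5, 11}: a division algebra.

[5, 11]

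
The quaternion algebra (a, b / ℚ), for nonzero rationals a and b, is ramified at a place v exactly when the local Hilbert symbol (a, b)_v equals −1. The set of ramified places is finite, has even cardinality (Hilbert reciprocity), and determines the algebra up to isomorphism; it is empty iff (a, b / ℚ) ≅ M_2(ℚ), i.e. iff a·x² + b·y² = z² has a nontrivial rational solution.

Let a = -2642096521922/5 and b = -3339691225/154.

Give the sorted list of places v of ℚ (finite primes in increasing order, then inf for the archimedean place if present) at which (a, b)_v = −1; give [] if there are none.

[2, 11, 13, 29, 37, inf]

Mod squares: a ≡ -47566090, b ≡ -74074. Check v ∈ {∞, 2, 5, 7, 11, 13, 17, 29, 31, 37}.
v=17: a=17^2·(≡5), b=17^2·(≡14) mod 17; (5|17)=-1, (14|17)=-1; (−1)^{2·2·8}·(-1)^2·(-1)^2 = +1.
v=11: a=11^1·(≡3), b=11^-1·(≡3) mod 11; (3|11)=+1, (3|11)=+1; (−1)^{1·-1·5}·(+1)^-1·(+1)^1 = -1.
v=13: a=13^1·(≡7), b=13^1·(≡10) mod 13; (7|13)=-1, (10|13)=+1; (−1)^{1·1·6}·(-1)^1·(+1)^1 = -1.
v=2: v_2(a)=1, v_2(b)=-1; units ≡ 3, 3 (mod 8); ε·ε+αω+βω = 1·1+1·1+-1·1 ≡ 1  ⇒  (a,b)_2 = -1.
v=31: a=31^3·(≡13), b=31^2·(≡1) mod 31; (13|31)=-1, (1|31)=+1; (−1)^{3·2·15}·(-1)^2·(+1)^3 = +1.
v=37: a=37^1·(≡6), b=37^1·(≡34) mod 37; (6|37)=-1, (34|37)=+1; (−1)^{1·1·18}·(-1)^1·(+1)^1 = -1.
v=5: a=5^-1·(≡3), b=5^2·(≡4) mod 5; (3|5)=-1, (4|5)=+1; (−1)^{-1·2·2}·(-1)^2·(+1)^-1 = +1.
v=∞: -47566090 < 0 and -74074 < 0  ⇒  (a,b)_∞ = -1.
v=29: a=29^1·(≡1), b=29^0·(≡2) mod 29; (1|29)=+1, (2|29)=-1; (−1)^{1·0·14}·(+1)^0·(-1)^1 = -1.
v=7: a=7^0·(≡2), b=7^-1·(≡4) mod 7; (2|7)=+1, (4|7)=+1; (−1)^{0·-1·3}·(+1)^-1·(+1)^0 = +1.
|Ram(-47566090, -74074)| = 6, even; anisotropic at {2, 11, 13, 29, 37, ∞}.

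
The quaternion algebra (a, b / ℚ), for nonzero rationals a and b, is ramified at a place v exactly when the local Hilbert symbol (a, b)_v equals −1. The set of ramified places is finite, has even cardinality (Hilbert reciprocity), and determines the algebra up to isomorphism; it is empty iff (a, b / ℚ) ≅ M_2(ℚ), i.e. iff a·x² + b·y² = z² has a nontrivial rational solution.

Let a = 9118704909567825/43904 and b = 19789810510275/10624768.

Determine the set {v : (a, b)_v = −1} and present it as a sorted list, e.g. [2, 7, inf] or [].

(a, b) ≡ (2624622, 266133) mod (ℚ^×)²; places V = {2, 3, 5, 7, 11, 13, 19, 23, 29, ∞}.
(a,b)_13: α=5, u≡3; β=4, v≡10 (mod 13); (3|13)=+1, (10|13)=+1; sign (−1)^0·+1^4·+1^5 = +1.
(a,b)_5: α=2, u≡2; β=2, v≡2 (mod 5); (2|5)=-1, (2|5)=-1; sign (−1)^0·-1^2·-1^2 = +1.
(a,b)_11: α=1, u≡4; β=-2, v≡6 (mod 11); (4|11)=+1, (6|11)=-1; sign (−1)^0·+1^-2·-1^1 = -1.
(a,b)_∞: sgn(2624622)=+, sgn(266133)=+, so +1.
(a,b)_7: α=-3, u≡6; β=-3, v≡1 (mod 7); (6|7)=-1, (1|7)=+1; sign (−1)^1·-1^-3·+1^-3 = +1.
(a,b)_29: α=2, u≡4; β=1, v≡4 (mod 29); (4|29)=+1, (4|29)=+1; sign (−1)^0·+1^1·+1^2 = +1.
(a,b)_23: α=1, u≡11; β=1, v≡2 (mod 23); (11|23)=-1, (2|23)=+1; sign (−1)^1·-1^1·+1^1 = +1.
(a,b)_3: α=5, u≡2; β=7, v≡1 (mod 3); (2|3)=-1, (1|3)=+1; sign (−1)^1·-1^7·+1^5 = +1.
(a,b)_19: α=1, u≡2; β=1, v≡16 (mod 19); (2|19)=-1, (16|19)=+1; sign (−1)^1·-1^1·+1^1 = +1.
(a,b)_2: α=-7, β=-8; u≡7, v≡5 (mod 8); ε(u)ε(v)=1·0, αω(v)=-7·1, βω(u)=-8·0; sum ≡ 1  ⇒  -1.
Ram(2624622, 266133) = {2, 11}; no ℚ_2-point on the conic.

[2, 11]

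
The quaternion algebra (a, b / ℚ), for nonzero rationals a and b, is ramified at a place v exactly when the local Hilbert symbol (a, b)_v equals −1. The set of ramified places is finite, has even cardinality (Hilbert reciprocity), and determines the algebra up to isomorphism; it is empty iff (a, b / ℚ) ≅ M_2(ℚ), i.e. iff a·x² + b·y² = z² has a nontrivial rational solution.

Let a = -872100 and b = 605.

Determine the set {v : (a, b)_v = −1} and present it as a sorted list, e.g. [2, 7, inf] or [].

[3, 17]

(a, b) ≡ (-969, 5) mod (ℚ^×)²; places V = {2, 3, 5, 11, 17, 19, ∞}.
(a,b)_17: α=1, u≡6; β=0, v≡10 (mod 17); (6|17)=-1, (10|17)=-1; sign (−1)^0·-1^0·-1^1 = -1.
(a,b)_11: α=0, u≡2; β=2, v≡5 (mod 11); (2|11)=-1, (5|11)=+1; sign (−1)^0·-1^2·+1^0 = +1.
(a,b)_∞: sgn(-969)=−, sgn(5)=+, so +1.
(a,b)_19: α=1, u≡4; β=0, v≡16 (mod 19); (4|19)=+1, (16|19)=+1; sign (−1)^0·+1^0·+1^1 = +1.
(a,b)_3: α=3, u≡1; β=0, v≡2 (mod 3); (1|3)=+1, (2|3)=-1; sign (−1)^0·+1^0·-1^3 = -1.
(a,b)_2: α=2, β=0; u≡7, v≡5 (mod 8); ε(u)ε(v)=1·0, αω(v)=2·1, βω(u)=0·0; sum ≡ 0  ⇒  +1.
(a,b)_5: α=2, u≡1; β=1, v≡1 (mod 5); (1|5)=+1, (1|5)=+1; sign (−1)^0·+1^1·+1^2 = +1.
(-969, 5 / ℚ) ramifies at {3, 17}: a division algebra.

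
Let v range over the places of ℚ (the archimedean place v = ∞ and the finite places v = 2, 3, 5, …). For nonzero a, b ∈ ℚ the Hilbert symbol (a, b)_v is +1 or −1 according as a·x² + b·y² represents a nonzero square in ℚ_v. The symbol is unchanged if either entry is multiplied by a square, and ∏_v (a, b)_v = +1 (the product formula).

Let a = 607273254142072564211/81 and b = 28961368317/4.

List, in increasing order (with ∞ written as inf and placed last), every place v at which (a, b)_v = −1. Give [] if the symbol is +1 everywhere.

Mod squares: a ≡ 779, b ≡ 20213. Check v ∈ {∞, 2, 3, 7, 11, 17, 19, 29, 41}.
v=∞: 779 > 0 and 20213 > 0  ⇒  (a,b)_∞ = +1.
v=17: a=17^2·(≡14), b=17^1·(≡9) mod 17; (14|17)=-1, (9|17)=+1; (−1)^{2·1·8}·(-1)^1·(+1)^2 = -1.
v=7: a=7^0·(≡1), b=7^2·(≡2) mod 7; (1|7)=+1, (2|7)=+1; (−1)^{0·2·3}·(+1)^2·(+1)^0 = +1.
v=2: v_2(a)=0, v_2(b)=-2; units ≡ 3, 5 (mod 8); ε·ε+αω+βω = 1·0+0·1+-2·1 ≡ 0  ⇒  (a,b)_2 = +1.
v=3: a=3^-4·(≡2), b=3^4·(≡2) mod 3; (2|3)=-1, (2|3)=-1; (−1)^{-4·4·1}·(-1)^4·(-1)^-4 = +1.
v=19: a=19^5·(≡10), b=19^2·(≡11) mod 19; (10|19)=-1, (11|19)=+1; (−1)^{5·2·9}·(-1)^2·(+1)^5 = +1.
v=11: a=11^4·(≡5), b=11^0·(≡6) mod 11; (5|11)=+1, (6|11)=-1; (−1)^{4·0·5}·(+1)^0·(-1)^4 = +1.
v=29: a=29^2·(≡23), b=29^1·(≡16) mod 29; (23|29)=+1, (16|29)=+1; (−1)^{2·1·14}·(+1)^1·(+1)^2 = +1.
v=41: a=41^3·(≡15), b=41^1·(≡16) mod 41; (15|41)=-1, (16|41)=+1; (−1)^{3·1·20}·(-1)^1·(+1)^3 = -1.
|Ram(779, 20213)| = 2, even; anisotropic at {17, 41}.

[17, 41]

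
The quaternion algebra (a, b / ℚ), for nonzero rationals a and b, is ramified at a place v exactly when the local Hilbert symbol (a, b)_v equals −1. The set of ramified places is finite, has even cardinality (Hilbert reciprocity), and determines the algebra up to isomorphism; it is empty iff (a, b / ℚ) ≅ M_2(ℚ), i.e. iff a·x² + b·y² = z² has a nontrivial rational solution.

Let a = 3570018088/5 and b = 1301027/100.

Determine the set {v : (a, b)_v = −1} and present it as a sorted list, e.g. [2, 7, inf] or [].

[2, 5, 7, 13]

Mod squares: a ≡ 2210, b ≡ 1547. Check v ∈ {∞, 2, 5, 7, 13, 17, 29}.
v=13: a=13^1·(≡1), b=13^1·(≡2) mod 13; (1|13)=+1, (2|13)=-1; (−1)^{1·1·6}·(+1)^1·(-1)^1 = -1.
v=17: a=17^1·(≡6), b=17^1·(≡10) mod 17; (6|17)=-1, (10|17)=-1; (−1)^{1·1·8}·(-1)^1·(-1)^1 = +1.
v=29: a=29^2·(≡7), b=29^2·(≡3) mod 29; (7|29)=+1, (3|29)=-1; (−1)^{2·2·14}·(+1)^2·(-1)^2 = +1.
v=∞: 2210 > 0 and 1547 > 0  ⇒  (a,b)_∞ = +1.
v=7: a=7^4·(≡5), b=7^1·(≡2) mod 7; (5|7)=-1, (2|7)=+1; (−1)^{4·1·3}·(-1)^1·(+1)^4 = -1.
v=2: v_2(a)=3, v_2(b)=-2; units ≡ 1, 3 (mod 8); ε·ε+αω+βω = 0·1+3·1+-2·0 ≡ 1  ⇒  (a,b)_2 = -1.
v=5: a=5^-1·(≡3), b=5^-2·(≡3) mod 5; (3|5)=-1, (3|5)=-1; (−1)^{-1·-2·2}·(-1)^-2·(-1)^-1 = -1.
(2210, 1547 / ℚ) ramifies at {2, 5, 7, 13}: a division algebra.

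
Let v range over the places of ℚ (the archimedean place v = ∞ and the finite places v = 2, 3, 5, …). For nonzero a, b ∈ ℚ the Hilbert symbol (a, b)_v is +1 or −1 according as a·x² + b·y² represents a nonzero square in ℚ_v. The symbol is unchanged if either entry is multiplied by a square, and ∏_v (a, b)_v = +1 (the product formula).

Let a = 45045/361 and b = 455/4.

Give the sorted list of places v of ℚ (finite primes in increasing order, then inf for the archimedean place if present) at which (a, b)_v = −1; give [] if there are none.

[7, 13]

Mod squares: a ≡ 5005, b ≡ 455. Check v ∈ {∞, 2, 3, 5, 7, 11, 13, 19}.
v=∞: 5005 > 0 and 455 > 0  ⇒  (a,b)_∞ = +1.
v=13: a=13^1·(≡2), b=13^1·(≡12) mod 13; (2|13)=-1, (12|13)=+1; (−1)^{1·1·6}·(-1)^1·(+1)^1 = -1.
v=3: a=3^2·(≡1), b=3^0·(≡2) mod 3; (1|3)=+1, (2|3)=-1; (−1)^{2·0·1}·(+1)^0·(-1)^2 = +1.
v=2: v_2(a)=0, v_2(b)=-2; units ≡ 5, 7 (mod 8); ε·ε+αω+βω = 0·1+0·0+-2·1 ≡ 0  ⇒  (a,b)_2 = +1.
v=7: a=7^1·(≡4), b=7^1·(≡4) mod 7; (4|7)=+1, (4|7)=+1; (−1)^{1·1·3}·(+1)^1·(+1)^1 = -1.
v=5: a=5^1·(≡4), b=5^1·(≡4) mod 5; (4|5)=+1, (4|5)=+1; (−1)^{1·1·2}·(+1)^1·(+1)^1 = +1.
v=11: a=11^1·(≡4), b=11^0·(≡1) mod 11; (4|11)=+1, (1|11)=+1; (−1)^{1·0·5}·(+1)^0·(+1)^1 = +1.
v=19: a=19^-2·(≡15), b=19^0·(≡14) mod 19; (15|19)=-1, (14|19)=-1; (−1)^{-2·0·9}·(-1)^0·(-1)^-2 = +1.
|Ram(5005, 455)| = 2, even; anisotropic at {7, 13}.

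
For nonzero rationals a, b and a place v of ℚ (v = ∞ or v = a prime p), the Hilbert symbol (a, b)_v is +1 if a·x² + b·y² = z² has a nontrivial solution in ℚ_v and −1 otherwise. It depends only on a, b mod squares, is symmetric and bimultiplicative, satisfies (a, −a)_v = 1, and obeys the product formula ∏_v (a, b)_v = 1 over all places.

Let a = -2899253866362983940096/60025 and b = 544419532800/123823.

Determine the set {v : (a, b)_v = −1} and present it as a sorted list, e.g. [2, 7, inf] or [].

[2, 13]

(a, b) ≡ (-1326, 51051) mod (ℚ^×)²; places V = {2, 3, 5, 7, 11, 13, 17, 19, ∞}.
(a,b)_2: α=23, β=12; u≡1, v≡3 (mod 8); ε(u)ε(v)=0·1, αω(v)=23·1, βω(u)=12·0; sum ≡ 1  ⇒  -1.
(a,b)_11: α=4, u≡3; β=1, v≡6 (mod 11); (3|11)=+1, (6|11)=-1; sign (−1)^0·+1^1·-1^4 = +1.
(a,b)_∞: sgn(-1326)=−, sgn(51051)=+, so +1.
(a,b)_19: α=0, u≡5; β=-2, v≡1 (mod 19); (5|19)=+1, (1|19)=+1; sign (−1)^0·+1^-2·+1^0 = +1.
(a,b)_13: α=3, u≡6; β=1, v≡1 (mod 13); (6|13)=-1, (1|13)=+1; sign (−1)^0·-1^1·+1^3 = -1.
(a,b)_7: α=-4, u≡2; β=-3, v≡6 (mod 7); (2|7)=+1, (6|7)=-1; sign (−1)^0·+1^-3·-1^-4 = +1.
(a,b)_5: α=-2, u≡4; β=2, v≡4 (mod 5); (4|5)=+1, (4|5)=+1; sign (−1)^0·+1^2·+1^-2 = +1.
(a,b)_3: α=7, u≡2; β=7, v≡1 (mod 3); (2|3)=-1, (1|3)=+1; sign (−1)^1·-1^7·+1^7 = +1.
(a,b)_17: α=3, u≡10; β=1, v≡11 (mod 17); (10|17)=-1, (11|17)=-1; sign (−1)^0·-1^1·-1^3 = +1.
Ram(-1326, 51051) = {2, 13}; no ℚ_2-point on the conic.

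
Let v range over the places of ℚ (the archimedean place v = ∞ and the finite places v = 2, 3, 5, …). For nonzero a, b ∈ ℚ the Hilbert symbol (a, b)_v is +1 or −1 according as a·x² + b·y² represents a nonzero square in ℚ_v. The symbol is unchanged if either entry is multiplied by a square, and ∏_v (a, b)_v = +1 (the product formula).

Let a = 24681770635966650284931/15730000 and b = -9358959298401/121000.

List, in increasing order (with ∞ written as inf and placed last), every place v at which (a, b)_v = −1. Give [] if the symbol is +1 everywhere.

Mod squares: a ≡ 247, b ≡ -9690. Check v ∈ {∞, 2, 3, 5, 11, 13, 17, 19, 41, 47}.
v=3: a=3^8·(≡1), b=3^3·(≡1) mod 3; (1|3)=+1, (1|3)=+1; (−1)^{8·3·1}·(+1)^3·(+1)^8 = +1.
v=13: a=13^-1·(≡5), b=13^0·(≡6) mod 13; (5|13)=-1, (6|13)=-1; (−1)^{-1·0·6}·(-1)^0·(-1)^-1 = -1.
v=47: a=47^4·(≡1), b=47^2·(≡44) mod 47; (1|47)=+1, (44|47)=-1; (−1)^{4·2·23}·(+1)^2·(-1)^4 = +1.
v=41: a=41^2·(≡5), b=41^2·(≡14) mod 41; (5|41)=+1, (14|41)=-1; (−1)^{2·2·20}·(+1)^2·(-1)^2 = +1.
v=19: a=19^1·(≡10), b=19^1·(≡18) mod 19; (10|19)=-1, (18|19)=-1; (−1)^{1·1·9}·(-1)^1·(-1)^1 = -1.
v=17: a=17^6·(≡2), b=17^3·(≡1) mod 17; (2|17)=+1, (1|17)=+1; (−1)^{6·3·8}·(+1)^3·(+1)^6 = +1.
v=∞: 247 > 0 and -9690 < 0  ⇒  (a,b)_∞ = +1.
v=11: a=11^-2·(≡3), b=11^-2·(≡9) mod 11; (3|11)=+1, (9|11)=+1; (−1)^{-2·-2·5}·(+1)^-2·(+1)^-2 = +1.
v=5: a=5^-4·(≡2), b=5^-3·(≡3) mod 5; (2|5)=-1, (3|5)=-1; (−1)^{-4·-3·2}·(-1)^-3·(-1)^-4 = -1.
v=2: v_2(a)=-4, v_2(b)=-3; units ≡ 7, 3 (mod 8); ε·ε+αω+βω = 1·1+-4·1+-3·0 ≡ 1  ⇒  (a,b)_2 = -1.
(247, -9690 / ℚ) ramifies at {2, 5, 13, 19}: a division algebra.

[2, 5, 13, 19]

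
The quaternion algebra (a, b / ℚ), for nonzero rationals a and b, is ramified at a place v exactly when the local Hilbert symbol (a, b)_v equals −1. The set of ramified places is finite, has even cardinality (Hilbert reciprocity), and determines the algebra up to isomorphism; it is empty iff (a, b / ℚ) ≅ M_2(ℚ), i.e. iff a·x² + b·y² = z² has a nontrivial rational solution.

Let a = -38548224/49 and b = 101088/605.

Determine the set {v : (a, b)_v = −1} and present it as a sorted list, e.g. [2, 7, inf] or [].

[2, 13]

Mod squares: a ≡ -11, b ≡ 390. Check v ∈ {∞, 2, 3, 5, 7, 11, 13}.
v=7: a=7^-2·(≡6), b=7^0·(≡5) mod 7; (6|7)=-1, (5|7)=-1; (−1)^{-2·0·3}·(-1)^0·(-1)^-2 = +1.
v=2: v_2(a)=8, v_2(b)=5; units ≡ 5, 3 (mod 8); ε·ε+αω+βω = 0·1+8·1+5·1 ≡ 1  ⇒  (a,b)_2 = -1.
v=13: a=13^2·(≡8), b=13^1·(≡4) mod 13; (8|13)=-1, (4|13)=+1; (−1)^{2·1·6}·(-1)^1·(+1)^2 = -1.
v=5: a=5^0·(≡4), b=5^-1·(≡3) mod 5; (4|5)=+1, (3|5)=-1; (−1)^{0·-1·2}·(+1)^-1·(-1)^0 = +1.
v=3: a=3^4·(≡1), b=3^5·(≡1) mod 3; (1|3)=+1, (1|3)=+1; (−1)^{4·5·1}·(+1)^5·(+1)^4 = +1.
v=11: a=11^1·(≡8), b=11^-2·(≡4) mod 11; (8|11)=-1, (4|11)=+1; (−1)^{1·-2·5}·(-1)^-2·(+1)^1 = +1.
v=∞: -11 < 0 and 390 > 0  ⇒  (a,b)_∞ = +1.
(-11, 390 / ℚ) ramifies at {2, 13}: a division algebra.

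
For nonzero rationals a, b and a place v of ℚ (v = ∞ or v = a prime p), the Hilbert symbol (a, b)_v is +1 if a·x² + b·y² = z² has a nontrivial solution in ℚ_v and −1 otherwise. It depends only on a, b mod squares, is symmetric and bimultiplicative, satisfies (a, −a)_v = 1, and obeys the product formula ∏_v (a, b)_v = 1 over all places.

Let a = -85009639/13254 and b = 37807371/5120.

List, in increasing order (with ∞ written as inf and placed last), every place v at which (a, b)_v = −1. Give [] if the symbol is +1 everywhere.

Mod squares: a ≡ -14586, b ≡ 255. Check v ∈ {∞, 2, 3, 5, 7, 11, 13, 17, 41, 47}.
v=5: a=5^0·(≡4), b=5^-1·(≡4) mod 5; (4|5)=+1, (4|5)=+1; (−1)^{0·-1·2}·(+1)^-1·(+1)^0 = +1.
v=41: a=41^0·(≡23), b=41^2·(≡20) mod 41; (23|41)=+1, (20|41)=+1; (−1)^{0·2·20}·(+1)^2·(+1)^0 = +1.
v=17: a=17^3·(≡8), b=17^1·(≡2) mod 17; (8|17)=+1, (2|17)=+1; (−1)^{3·1·8}·(+1)^1·(+1)^3 = +1.
v=∞: -14586 < 0 and 255 > 0  ⇒  (a,b)_∞ = +1.
v=47: a=47^-2·(≡10), b=47^0·(≡29) mod 47; (10|47)=-1, (29|47)=-1; (−1)^{-2·0·23}·(-1)^0·(-1)^-2 = +1.
v=2: v_2(a)=-1, v_2(b)=-10; units ≡ 3, 7 (mod 8); ε·ε+αω+βω = 1·1+-1·0+-10·1 ≡ 1  ⇒  (a,b)_2 = -1.
v=7: a=7^0·(≡2), b=7^2·(≡6) mod 7; (2|7)=+1, (6|7)=-1; (−1)^{0·2·3}·(+1)^2·(-1)^0 = +1.
v=11: a=11^3·(≡3), b=11^0·(≡6) mod 11; (3|11)=+1, (6|11)=-1; (−1)^{3·0·5}·(+1)^0·(-1)^3 = -1.
v=13: a=13^1·(≡10), b=13^0·(≡11) mod 13; (10|13)=+1, (11|13)=-1; (−1)^{1·0·6}·(+1)^0·(-1)^1 = -1.
v=3: a=3^-1·(≡1), b=3^3·(≡1) mod 3; (1|3)=+1, (1|3)=+1; (−1)^{-1·3·1}·(+1)^3·(+1)^-1 = -1.
Ram(-14586, 255) = {2, 3, 11, 13}; no ℚ_2-point on the conic.

[2, 3, 11, 13]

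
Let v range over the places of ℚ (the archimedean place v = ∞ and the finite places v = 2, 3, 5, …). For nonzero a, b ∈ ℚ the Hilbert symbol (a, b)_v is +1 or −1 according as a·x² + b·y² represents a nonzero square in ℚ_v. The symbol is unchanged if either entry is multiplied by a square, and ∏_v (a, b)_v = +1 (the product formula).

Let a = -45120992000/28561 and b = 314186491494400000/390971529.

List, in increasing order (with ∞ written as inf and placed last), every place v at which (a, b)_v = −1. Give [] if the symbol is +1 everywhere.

(a, b) ≡ (-24395, 1435) mod (ℚ^×)²; places V = {2, 3, 5, 7, 13, 17, 41, ∞}.
(a,b)_17: α=3, u≡12; β=4, v≡11 (mod 17); (12|17)=-1, (11|17)=-1; sign (−1)^0·-1^4·-1^3 = -1.
(a,b)_41: α=1, u≡31; β=1, v≡29 (mod 41); (31|41)=+1, (29|41)=-1; sign (−1)^0·+1^1·-1^1 = -1.
(a,b)_13: α=-4, u≡7; β=-6, v≡7 (mod 13); (7|13)=-1, (7|13)=-1; sign (−1)^0·-1^-6·-1^-4 = +1.
(a,b)_3: α=0, u≡1; β=-4, v≡1 (mod 3); (1|3)=+1, (1|3)=+1; sign (−1)^0·+1^-4·+1^0 = +1.
(a,b)_7: α=1, u≡4; β=1, v≡1 (mod 7); (4|7)=+1, (1|7)=+1; sign (−1)^1·+1^1·+1^1 = -1.
(a,b)_∞: sgn(-24395)=−, sgn(1435)=+, so +1.
(a,b)_5: α=3, u≡4; β=5, v≡2 (mod 5); (4|5)=+1, (2|5)=-1; sign (−1)^0·+1^5·-1^3 = -1.
(a,b)_2: α=8, β=22; u≡5, v≡3 (mod 8); ε(u)ε(v)=0·1, αω(v)=8·1, βω(u)=22·1; sum ≡ 0  ⇒  +1.
|Ram(-24395, 1435)| = 4, even; anisotropic at {5, 7, 17, 41}.

[5, 7, 17, 41]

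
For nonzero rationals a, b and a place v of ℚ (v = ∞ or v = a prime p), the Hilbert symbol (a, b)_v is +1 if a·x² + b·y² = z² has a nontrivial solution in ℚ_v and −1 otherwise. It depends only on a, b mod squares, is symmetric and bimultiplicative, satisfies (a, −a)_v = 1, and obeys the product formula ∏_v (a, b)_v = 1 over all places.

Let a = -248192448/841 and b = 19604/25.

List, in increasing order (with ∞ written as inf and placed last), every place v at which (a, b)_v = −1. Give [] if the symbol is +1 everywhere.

Mod squares: a ≡ -79143, b ≡ 29. Check v ∈ {∞, 2, 3, 5, 7, 13, 23, 29, 31, 37}.
v=29: a=29^-2·(≡21), b=29^1·(≡5) mod 29; (21|29)=-1, (5|29)=+1; (−1)^{-2·1·14}·(-1)^1·(+1)^-2 = -1.
v=3: a=3^1·(≡1), b=3^0·(≡2) mod 3; (1|3)=+1, (2|3)=-1; (−1)^{1·0·1}·(+1)^0·(-1)^1 = -1.
v=37: a=37^1·(≡10), b=37^0·(≡19) mod 37; (10|37)=+1, (19|37)=-1; (−1)^{1·0·18}·(+1)^0·(-1)^1 = -1.
v=7: a=7^2·(≡6), b=7^0·(≡1) mod 7; (6|7)=-1, (1|7)=+1; (−1)^{2·0·3}·(-1)^0·(+1)^2 = +1.
v=23: a=23^1·(≡2), b=23^0·(≡4) mod 23; (2|23)=+1, (4|23)=+1; (−1)^{1·0·11}·(+1)^0·(+1)^1 = +1.
v=31: a=31^1·(≡25), b=31^0·(≡29) mod 31; (25|31)=+1, (29|31)=-1; (−1)^{1·0·15}·(+1)^0·(-1)^1 = -1.
v=5: a=5^0·(≡2), b=5^-2·(≡4) mod 5; (2|5)=-1, (4|5)=+1; (−1)^{0·-2·2}·(-1)^-2·(+1)^0 = +1.
v=2: v_2(a)=6, v_2(b)=2; units ≡ 1, 5 (mod 8); ε·ε+αω+βω = 0·0+6·1+2·0 ≡ 0  ⇒  (a,b)_2 = +1.
v=∞: -79143 < 0 and 29 > 0  ⇒  (a,b)_∞ = +1.
v=13: a=13^0·(≡9), b=13^2·(≡1) mod 13; (9|13)=+1, (1|13)=+1; (−1)^{0·2·6}·(+1)^2·(+1)^0 = +1.
Ram(-79143, 29) = {3, 29, 31, 37}; no ℚ_3-point on the conic.

[3, 29, 31, 37]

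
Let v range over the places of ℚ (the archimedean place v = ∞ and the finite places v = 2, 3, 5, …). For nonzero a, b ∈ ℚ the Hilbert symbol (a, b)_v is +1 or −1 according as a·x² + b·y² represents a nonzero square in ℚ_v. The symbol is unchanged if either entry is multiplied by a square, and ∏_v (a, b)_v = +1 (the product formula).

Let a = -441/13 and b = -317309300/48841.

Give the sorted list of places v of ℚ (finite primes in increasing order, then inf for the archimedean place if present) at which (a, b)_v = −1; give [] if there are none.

Mod squares: a ≡ -13, b ≡ -77. Check v ∈ {∞, 2, 3, 5, 7, 11, 13, 17, 29}.
v=29: a=29^0·(≡4), b=29^2·(≡27) mod 29; (4|29)=+1, (27|29)=-1; (−1)^{0·2·14}·(+1)^2·(-1)^0 = +1.
v=∞: -13 < 0 and -77 < 0  ⇒  (a,b)_∞ = -1.
v=17: a=17^0·(≡4), b=17^-2·(≡16) mod 17; (4|17)=+1, (16|17)=+1; (−1)^{0·-2·8}·(+1)^-2·(+1)^0 = +1.
v=3: a=3^2·(≡2), b=3^0·(≡1) mod 3; (2|3)=-1, (1|3)=+1; (−1)^{2·0·1}·(-1)^0·(+1)^2 = +1.
v=5: a=5^0·(≡3), b=5^2·(≡3) mod 5; (3|5)=-1, (3|5)=-1; (−1)^{0·2·2}·(-1)^2·(-1)^0 = +1.
v=2: v_2(a)=0, v_2(b)=2; units ≡ 3, 3 (mod 8); ε·ε+αω+βω = 1·1+0·1+2·1 ≡ 1  ⇒  (a,b)_2 = -1.
v=7: a=7^2·(≡2), b=7^3·(≡3) mod 7; (2|7)=+1, (3|7)=-1; (−1)^{2·3·3}·(+1)^3·(-1)^2 = +1.
v=11: a=11^0·(≡5), b=11^1·(≡1) mod 11; (5|11)=+1, (1|11)=+1; (−1)^{0·1·5}·(+1)^1·(+1)^0 = +1.
v=13: a=13^-1·(≡1), b=13^-2·(≡10) mod 13; (1|13)=+1, (10|13)=+1; (−1)^{-1·-2·6}·(+1)^-2·(+1)^-1 = +1.
|Ram(-13, -77)| = 2, even; anisotropic at {2, ∞}.

[2, inf]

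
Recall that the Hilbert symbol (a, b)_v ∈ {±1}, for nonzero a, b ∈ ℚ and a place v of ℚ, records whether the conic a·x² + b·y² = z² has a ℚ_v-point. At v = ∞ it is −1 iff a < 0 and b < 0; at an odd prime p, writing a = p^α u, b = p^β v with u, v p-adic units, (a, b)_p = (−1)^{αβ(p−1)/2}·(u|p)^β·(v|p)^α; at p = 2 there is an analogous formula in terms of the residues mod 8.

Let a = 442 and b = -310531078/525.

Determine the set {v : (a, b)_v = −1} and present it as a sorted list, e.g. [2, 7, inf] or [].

[2, 11, 13, 17]

Mod squares: a ≡ 442, b ≡ -462. Check v ∈ {∞, 2, 3, 5, 7, 11, 13, 17}.
v=11: a=11^0·(≡2), b=11^1·(≡2) mod 11; (2|11)=-1, (2|11)=-1; (−1)^{0·1·5}·(-1)^1·(-1)^0 = -1.
v=∞: 442 > 0 and -462 < 0  ⇒  (a,b)_∞ = +1.
v=17: a=17^1·(≡9), b=17^4·(≡6) mod 17; (9|17)=+1, (6|17)=-1; (−1)^{1·4·8}·(+1)^4·(-1)^1 = -1.
v=13: a=13^1·(≡8), b=13^2·(≡2) mod 13; (8|13)=-1, (2|13)=-1; (−1)^{1·2·6}·(-1)^2·(-1)^1 = -1.
v=7: a=7^0·(≡1), b=7^-1·(≡2) mod 7; (1|7)=+1, (2|7)=+1; (−1)^{0·-1·3}·(+1)^-1·(+1)^0 = +1.
v=3: a=3^0·(≡1), b=3^-1·(≡2) mod 3; (1|3)=+1, (2|3)=-1; (−1)^{0·-1·1}·(+1)^-1·(-1)^0 = +1.
v=5: a=5^0·(≡2), b=5^-2·(≡2) mod 5; (2|5)=-1, (2|5)=-1; (−1)^{0·-2·2}·(-1)^-2·(-1)^0 = +1.
v=2: v_2(a)=1, v_2(b)=1; units ≡ 5, 1 (mod 8); ε·ε+αω+βω = 0·0+1·0+1·1 ≡ 1  ⇒  (a,b)_2 = -1.
(442, -462 / ℚ) ramifies at {2, 11, 13, 17}: a division algebra.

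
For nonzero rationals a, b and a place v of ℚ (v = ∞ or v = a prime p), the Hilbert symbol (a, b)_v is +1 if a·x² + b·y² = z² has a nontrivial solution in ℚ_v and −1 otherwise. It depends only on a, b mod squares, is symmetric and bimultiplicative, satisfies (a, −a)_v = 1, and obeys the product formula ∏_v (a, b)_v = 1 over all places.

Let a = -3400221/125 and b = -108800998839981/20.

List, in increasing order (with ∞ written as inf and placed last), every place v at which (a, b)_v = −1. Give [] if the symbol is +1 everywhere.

Mod squares: a ≡ -140505, b ≡ -105. Check v ∈ {∞, 2, 3, 5, 7, 11, 17, 19, 29}.
v=11: a=11^2·(≡1), b=11^0·(≡4) mod 11; (1|11)=+1, (4|11)=+1; (−1)^{2·0·5}·(+1)^0·(+1)^2 = +1.
v=∞: -140505 < 0 and -105 < 0  ⇒  (a,b)_∞ = -1.
v=29: a=29^1·(≡3), b=29^2·(≡3) mod 29; (3|29)=-1, (3|29)=-1; (−1)^{1·2·14}·(-1)^2·(-1)^1 = -1.
v=2: v_2(a)=0, v_2(b)=-2; units ≡ 7, 7 (mod 8); ε·ε+αω+βω = 1·1+0·0+-2·0 ≡ 1  ⇒  (a,b)_2 = -1.
v=19: a=19^1·(≡14), b=19^2·(≡6) mod 19; (14|19)=-1, (6|19)=+1; (−1)^{1·2·9}·(-1)^2·(+1)^1 = +1.
v=7: a=7^0·(≡6), b=7^1·(≡5) mod 7; (6|7)=-1, (5|7)=-1; (−1)^{0·1·3}·(-1)^1·(-1)^0 = -1.
v=3: a=3^1·(≡1), b=3^11·(≡1) mod 3; (1|3)=+1, (1|3)=+1; (−1)^{1·11·1}·(+1)^11·(+1)^1 = -1.
v=17: a=17^1·(≡10), b=17^2·(≡10) mod 17; (10|17)=-1, (10|17)=-1; (−1)^{1·2·8}·(-1)^2·(-1)^1 = -1.
v=5: a=5^-3·(≡4), b=5^-1·(≡1) mod 5; (4|5)=+1, (1|5)=+1; (−1)^{-3·-1·2}·(+1)^-1·(+1)^-3 = +1.
(-140505, -105 / ℚ) ramifies at {2, 3, 7, 17, 29, ∞}: a division algebra.

[2, 3, 7, 17, 29, inf]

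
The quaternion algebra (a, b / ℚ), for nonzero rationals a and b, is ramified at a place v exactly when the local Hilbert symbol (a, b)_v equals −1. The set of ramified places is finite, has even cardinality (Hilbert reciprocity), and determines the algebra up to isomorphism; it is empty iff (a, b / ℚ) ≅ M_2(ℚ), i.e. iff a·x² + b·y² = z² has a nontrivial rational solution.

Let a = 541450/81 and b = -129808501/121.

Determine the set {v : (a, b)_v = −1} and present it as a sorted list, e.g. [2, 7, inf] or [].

Mod squares: a ≡ 442, b ≡ -77221. Check v ∈ {∞, 2, 3, 5, 7, 11, 13, 17, 31, 41, 47, 53}.
v=11: a=11^0·(≡2), b=11^-2·(≡2) mod 11; (2|11)=-1, (2|11)=-1; (−1)^{0·-2·5}·(-1)^-2·(-1)^0 = +1.
v=∞: 442 > 0 and -77221 < 0  ⇒  (a,b)_∞ = +1.
v=3: a=3^-4·(≡1), b=3^0·(≡2) mod 3; (1|3)=+1, (2|3)=-1; (−1)^{-4·0·1}·(+1)^0·(-1)^-4 = +1.
v=17: a=17^1·(≡2), b=17^0·(≡7) mod 17; (2|17)=+1, (7|17)=-1; (−1)^{1·0·8}·(+1)^0·(-1)^1 = -1.
v=13: a=13^1·(≡8), b=13^0·(≡12) mod 13; (8|13)=-1, (12|13)=+1; (−1)^{1·0·6}·(-1)^0·(+1)^1 = +1.
v=47: a=47^0·(≡39), b=47^1·(≡34) mod 47; (39|47)=-1, (34|47)=+1; (−1)^{0·1·23}·(-1)^1·(+1)^0 = -1.
v=41: a=41^0·(≡37), b=41^2·(≡9) mod 41; (37|41)=+1, (9|41)=+1; (−1)^{0·2·20}·(+1)^2·(+1)^0 = +1.
v=2: v_2(a)=1, v_2(b)=0; units ≡ 5, 3 (mod 8); ε·ε+αω+βω = 0·1+1·1+0·1 ≡ 1  ⇒  (a,b)_2 = -1.
v=5: a=5^2·(≡3), b=5^0·(≡4) mod 5; (3|5)=-1, (4|5)=+1; (−1)^{2·0·2}·(-1)^0·(+1)^2 = +1.
v=31: a=31^0·(≡10), b=31^1·(≡5) mod 31; (10|31)=+1, (5|31)=+1; (−1)^{0·1·15}·(+1)^1·(+1)^0 = +1.
v=53: a=53^0·(≡19), b=53^1·(≡26) mod 53; (19|53)=-1, (26|53)=-1; (−1)^{0·1·26}·(-1)^1·(-1)^0 = -1.
v=7: a=7^2·(≡1), b=7^0·(≡5) mod 7; (1|7)=+1, (5|7)=-1; (−1)^{2·0·3}·(+1)^0·(-1)^2 = +1.
|Ram(442, -77221)| = 4, even; anisotropic at {2, 17, 47, 53}.

[2, 17, 47, 53]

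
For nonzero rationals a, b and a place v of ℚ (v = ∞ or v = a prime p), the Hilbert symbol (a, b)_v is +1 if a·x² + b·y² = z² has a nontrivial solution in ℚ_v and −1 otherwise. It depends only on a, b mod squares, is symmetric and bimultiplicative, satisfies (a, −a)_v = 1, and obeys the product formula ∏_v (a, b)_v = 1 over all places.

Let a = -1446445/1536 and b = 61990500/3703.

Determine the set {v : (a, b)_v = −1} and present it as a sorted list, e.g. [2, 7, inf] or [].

[3, 5, 11, 13]

(a, b) ≡ (-30030, 15015) mod (ℚ^×)²; places V = {2, 3, 5, 7, 11, 13, 17, 23, ∞}.
(a,b)_13: α=1, u≡1; β=1, v≡2 (mod 13); (1|13)=+1, (2|13)=-1; sign (−1)^0·+1^1·-1^1 = -1.
(a,b)_17: α=2, u≡13; β=2, v≡2 (mod 17); (13|17)=+1, (2|17)=+1; sign (−1)^0·+1^2·+1^2 = +1.
(a,b)_5: α=1, u≡1; β=3, v≡3 (mod 5); (1|5)=+1, (3|5)=-1; sign (−1)^0·+1^3·-1^1 = -1.
(a,b)_23: α=0, u≡18; β=-2, v≡7 (mod 23); (18|23)=+1, (7|23)=-1; sign (−1)^0·+1^-2·-1^0 = +1.
(a,b)_7: α=1, u≡4; β=-1, v≡3 (mod 7); (4|7)=+1, (3|7)=-1; sign (−1)^1·+1^-1·-1^1 = +1.
(a,b)_2: α=-9, β=2; u≡1, v≡7 (mod 8); ε(u)ε(v)=0·1, αω(v)=-9·0, βω(u)=2·0; sum ≡ 0  ⇒  +1.
(a,b)_3: α=-1, u≡1; β=1, v≡1 (mod 3); (1|3)=+1, (1|3)=+1; sign (−1)^1·+1^1·+1^-1 = -1.
(a,b)_∞: sgn(-30030)=−, sgn(15015)=+, so +1.
(a,b)_11: α=1, u≡3; β=1, v≡5 (mod 11); (3|11)=+1, (5|11)=+1; sign (−1)^1·+1^1·+1^1 = -1.
|Ram(-30030, 15015)| = 4, even; anisotropic at {3, 5, 11, 13}.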